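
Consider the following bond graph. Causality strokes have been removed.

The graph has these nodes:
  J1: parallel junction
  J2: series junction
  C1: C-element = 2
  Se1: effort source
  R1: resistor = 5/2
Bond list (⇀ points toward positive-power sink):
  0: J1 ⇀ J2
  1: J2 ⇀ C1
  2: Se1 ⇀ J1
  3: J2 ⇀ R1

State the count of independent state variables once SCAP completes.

1  (C1 all integral)

bond 2 stroke→J1  (Se1 fixes effort; stroke away)
bond 0 stroke→J2  (0-jn J1 has e-setter on 2)
bond 1 stroke→J2  (C1 integral (e out))
bond 3 stroke→R1  (J2 needs exactly one f-in)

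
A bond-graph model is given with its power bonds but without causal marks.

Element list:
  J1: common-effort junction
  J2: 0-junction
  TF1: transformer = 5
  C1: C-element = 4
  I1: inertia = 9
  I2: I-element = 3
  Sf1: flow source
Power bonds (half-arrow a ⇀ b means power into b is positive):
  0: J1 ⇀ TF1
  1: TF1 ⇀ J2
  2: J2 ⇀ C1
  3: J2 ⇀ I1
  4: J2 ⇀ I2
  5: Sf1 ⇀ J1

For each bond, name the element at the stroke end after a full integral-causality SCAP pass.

bond 0 stroke→J1
bond 1 stroke→TF1
bond 2 stroke→J2
bond 3 stroke→I1
bond 4 stroke→I2
bond 5 stroke→Sf1

#5 stroke→Sf1  (Sf1: flow source, stroke at near end)
#0 stroke→J1  (only one effort-in slot at J1)
#1 stroke→TF1  (TF1: transformer flips bond 0)
#2 stroke→J2  (C1 integral (e out))
#3 stroke→I1  (0-jn J2 has e-setter on 2)
#4 stroke→I2  (J2 effort already set via bond 2)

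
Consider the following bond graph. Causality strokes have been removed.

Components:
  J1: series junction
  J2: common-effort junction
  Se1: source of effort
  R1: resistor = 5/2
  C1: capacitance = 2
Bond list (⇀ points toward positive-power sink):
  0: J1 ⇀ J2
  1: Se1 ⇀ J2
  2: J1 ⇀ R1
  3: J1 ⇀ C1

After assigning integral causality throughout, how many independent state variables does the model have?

b1 stroke at J2  (Se1 (Se) sets effort on bond)
b0 stroke at J1  (J2: bond 1 brought effort, rest push out)
b3 stroke at J1  (prefer integral on C1)
b2 stroke at R1  (J1 needs exactly one f-in)

1  (C1 all integral)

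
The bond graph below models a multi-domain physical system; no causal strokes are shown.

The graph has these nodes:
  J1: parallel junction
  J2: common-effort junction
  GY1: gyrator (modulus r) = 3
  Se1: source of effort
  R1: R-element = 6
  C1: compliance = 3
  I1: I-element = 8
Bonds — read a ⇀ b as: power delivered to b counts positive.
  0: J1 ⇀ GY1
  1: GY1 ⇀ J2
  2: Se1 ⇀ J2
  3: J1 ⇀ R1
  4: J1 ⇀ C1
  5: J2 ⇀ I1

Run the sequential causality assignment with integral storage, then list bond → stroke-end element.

bond 0 stroke at GY1
bond 1 stroke at GY1
bond 2 stroke at J2
bond 3 stroke at R1
bond 4 stroke at J1
bond 5 stroke at I1

b2 stroke→J2  (Se1 (Se) sets effort on bond)
b1 stroke→GY1  (J2 effort already set via bond 2)
b5 stroke→I1  (J2: bond 2 brought effort, rest push out)
b0 stroke→GY1  (GY1 both-in/both-out from 1)
b4 stroke→J1  (C1 integral (e out))
b3 stroke→R1  (0-jn J1 has e-setter on 4)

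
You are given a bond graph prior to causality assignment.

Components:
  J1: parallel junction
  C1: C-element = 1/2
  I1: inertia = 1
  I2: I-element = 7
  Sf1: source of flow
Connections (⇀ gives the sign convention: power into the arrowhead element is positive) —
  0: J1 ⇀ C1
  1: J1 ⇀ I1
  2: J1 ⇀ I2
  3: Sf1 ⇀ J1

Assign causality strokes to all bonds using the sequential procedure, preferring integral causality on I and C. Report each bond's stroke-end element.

β3 stroke at Sf1  (Sf1 fixes flow; stroke at Sf1)
β0 stroke at J1  (C1 integral (e out))
β1 stroke at I1  (common-e at J1 fixed by 0)
β2 stroke at I2  (0-jn J1 has e-setter on 0)

#0 stroke→J1
#1 stroke→I1
#2 stroke→I2
#3 stroke→Sf1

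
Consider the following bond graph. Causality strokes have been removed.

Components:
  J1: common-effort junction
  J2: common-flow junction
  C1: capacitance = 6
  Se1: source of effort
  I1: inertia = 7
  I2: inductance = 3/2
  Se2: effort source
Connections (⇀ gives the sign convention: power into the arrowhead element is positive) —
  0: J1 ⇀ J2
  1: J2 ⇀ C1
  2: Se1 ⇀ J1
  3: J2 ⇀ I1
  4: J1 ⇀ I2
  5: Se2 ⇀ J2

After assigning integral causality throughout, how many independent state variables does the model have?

#2 stroke→J1  (Se1 fixes effort; stroke away)
#5 stroke→J2  (source Se2 imposes e)
#0 stroke→J2  (J1: bond 2 brought effort, rest push out)
#4 stroke→I2  (J1: bond 2 brought effort, rest push out)
#1 stroke→J2  (C1 outputs effort q/C1)
#3 stroke→I1  (J2 needs exactly one f-in)

3  (C1, I1, I2 all integral)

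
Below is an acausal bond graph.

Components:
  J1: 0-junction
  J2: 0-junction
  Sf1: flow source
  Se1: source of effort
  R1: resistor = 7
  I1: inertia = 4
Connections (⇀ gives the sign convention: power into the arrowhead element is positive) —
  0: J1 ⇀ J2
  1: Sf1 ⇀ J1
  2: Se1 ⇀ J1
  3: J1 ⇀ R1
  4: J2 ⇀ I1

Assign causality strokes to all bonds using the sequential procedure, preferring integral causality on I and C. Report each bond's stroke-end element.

β1 |Sf1  (Sf1 fixes flow; stroke at Sf1)
β2 |J1  (source Se1 imposes e)
β0 |J2  (J1 effort already set via bond 2)
β3 |R1  (0-jn J1 has e-setter on 2)
β4 |I1  (J2: bond 0 brought effort, rest push out)

b0 →J2
b1 →Sf1
b2 →J1
b3 →R1
b4 →I1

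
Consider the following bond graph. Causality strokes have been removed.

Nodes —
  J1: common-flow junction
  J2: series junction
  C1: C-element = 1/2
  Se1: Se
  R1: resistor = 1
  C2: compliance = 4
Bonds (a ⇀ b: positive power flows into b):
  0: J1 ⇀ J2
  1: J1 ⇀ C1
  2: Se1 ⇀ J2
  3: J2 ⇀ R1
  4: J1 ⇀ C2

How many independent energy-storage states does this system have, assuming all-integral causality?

2  (C1, C2 all integral)

b2 stroke at J2  (Se1 (Se) sets effort on bond)
b1 stroke at J1  (C1: C, integral causality)
b4 stroke at J1  (prefer integral on C2)
b0 stroke at J2  (closing 1-jn rule on J1)
b3 stroke at R1  (only one flow-in slot at J2)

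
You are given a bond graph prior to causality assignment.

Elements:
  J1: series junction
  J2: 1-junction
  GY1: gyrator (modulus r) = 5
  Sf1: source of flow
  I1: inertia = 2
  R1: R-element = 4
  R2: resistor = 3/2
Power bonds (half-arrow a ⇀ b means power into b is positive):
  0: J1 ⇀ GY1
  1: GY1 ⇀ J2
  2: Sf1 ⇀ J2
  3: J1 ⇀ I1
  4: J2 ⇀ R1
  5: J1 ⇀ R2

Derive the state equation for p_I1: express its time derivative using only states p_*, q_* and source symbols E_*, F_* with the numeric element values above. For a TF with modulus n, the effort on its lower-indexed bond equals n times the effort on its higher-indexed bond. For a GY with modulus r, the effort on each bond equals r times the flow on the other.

b2 stroke at Sf1  (source Sf1 imposes f)
b1 stroke at J2  (J2: bond 2 brought flow, rest push out)
b4 stroke at J2  (J2 flow already set via bond 2)
b0 stroke at J1  (GY1 both-in/both-out from 1)
b3 stroke at I1  (I1 integral (f out))
b5 stroke at J1  (J1 flow already set via bond 3)

dp_I1/dt = -5*F_Sf1 - 3*p_I1/4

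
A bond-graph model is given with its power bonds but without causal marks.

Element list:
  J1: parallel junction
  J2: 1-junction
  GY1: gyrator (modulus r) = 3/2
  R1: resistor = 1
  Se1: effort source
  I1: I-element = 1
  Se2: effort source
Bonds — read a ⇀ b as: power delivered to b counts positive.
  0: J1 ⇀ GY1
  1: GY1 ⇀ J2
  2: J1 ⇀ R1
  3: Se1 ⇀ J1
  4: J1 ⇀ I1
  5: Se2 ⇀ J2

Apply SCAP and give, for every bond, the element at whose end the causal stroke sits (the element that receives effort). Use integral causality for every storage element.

bond 0 stroke→GY1
bond 1 stroke→GY1
bond 2 stroke→R1
bond 3 stroke→J1
bond 4 stroke→I1
bond 5 stroke→J2

#3 →J1  (source Se1 imposes e)
#5 →J2  (Se2: effort source, stroke at far end)
#0 →GY1  (J1 effort already set via bond 3)
#2 →R1  (J1 effort already set via bond 3)
#4 →I1  (J1: bond 3 brought effort, rest push out)
#1 →GY1  (J2: last free bond brings flow in)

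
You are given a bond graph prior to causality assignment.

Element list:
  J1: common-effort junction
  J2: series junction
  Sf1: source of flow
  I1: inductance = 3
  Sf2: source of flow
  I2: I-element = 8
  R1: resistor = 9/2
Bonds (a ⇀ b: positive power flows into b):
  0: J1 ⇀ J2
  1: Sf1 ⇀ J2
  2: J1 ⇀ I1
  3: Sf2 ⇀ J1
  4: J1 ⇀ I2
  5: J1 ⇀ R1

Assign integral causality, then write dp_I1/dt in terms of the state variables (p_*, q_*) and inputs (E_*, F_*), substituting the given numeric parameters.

#1 stroke at Sf1  (Sf1 fixes flow; stroke at Sf1)
#3 stroke at Sf2  (Sf2: flow source, stroke at near end)
#0 stroke at J2  (1-jn J2 has f-setter on 1)
#2 stroke at I1  (I1: I, integral causality)
#4 stroke at I2  (I2: I, integral causality)
#5 stroke at J1  (closing 0-jn rule on J1)

dp_I1/dt = -9*F_Sf1/2 + 9*F_Sf2/2 - 3*p_I1/2 - 9*p_I2/16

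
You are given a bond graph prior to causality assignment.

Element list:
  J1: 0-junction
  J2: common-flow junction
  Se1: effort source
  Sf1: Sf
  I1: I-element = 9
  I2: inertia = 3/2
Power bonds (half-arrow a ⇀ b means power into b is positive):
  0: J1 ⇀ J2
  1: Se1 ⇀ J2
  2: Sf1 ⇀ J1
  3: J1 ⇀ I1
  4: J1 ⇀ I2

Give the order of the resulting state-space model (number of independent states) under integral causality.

β1 →J2  (Se1: effort source, stroke at far end)
β2 →Sf1  (Sf1: flow source, stroke at near end)
β0 →J1  (J2: last free bond brings flow in)
β3 →I1  (0-jn J1 has e-setter on 0)
β4 →I2  (common-e at J1 fixed by 0)

2  (I1, I2 all integral)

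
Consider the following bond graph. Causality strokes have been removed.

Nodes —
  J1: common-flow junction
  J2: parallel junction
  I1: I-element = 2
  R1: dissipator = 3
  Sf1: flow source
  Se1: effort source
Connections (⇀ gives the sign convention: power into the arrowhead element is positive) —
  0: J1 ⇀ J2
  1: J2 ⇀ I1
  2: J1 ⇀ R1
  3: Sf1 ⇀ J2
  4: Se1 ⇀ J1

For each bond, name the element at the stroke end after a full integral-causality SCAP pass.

β3 |Sf1  (Sf1: flow source, stroke at near end)
β4 |J1  (source Se1 imposes e)
β1 |I1  (I1 outputs flow p/I1)
β0 |J2  (only one effort-in slot at J2)
β2 |J1  (1-jn J1 has f-setter on 0)

bond 0 stroke→J2
bond 1 stroke→I1
bond 2 stroke→J1
bond 3 stroke→Sf1
bond 4 stroke→J1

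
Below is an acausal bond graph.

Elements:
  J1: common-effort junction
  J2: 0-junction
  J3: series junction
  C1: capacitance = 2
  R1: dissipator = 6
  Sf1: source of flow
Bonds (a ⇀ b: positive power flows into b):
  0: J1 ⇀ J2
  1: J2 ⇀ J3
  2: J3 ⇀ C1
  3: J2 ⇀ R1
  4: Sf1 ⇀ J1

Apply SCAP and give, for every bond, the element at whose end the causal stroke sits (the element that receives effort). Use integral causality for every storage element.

β4 stroke at Sf1  (source Sf1 imposes f)
β0 stroke at J1  (J1 needs exactly one e-in)
β2 stroke at J3  (C1 integral (e out))
β1 stroke at J2  (J3 needs exactly one f-in)
β3 stroke at R1  (0-jn J2 has e-setter on 1)

β0 |J1
β1 |J2
β2 |J3
β3 |R1
β4 |Sf1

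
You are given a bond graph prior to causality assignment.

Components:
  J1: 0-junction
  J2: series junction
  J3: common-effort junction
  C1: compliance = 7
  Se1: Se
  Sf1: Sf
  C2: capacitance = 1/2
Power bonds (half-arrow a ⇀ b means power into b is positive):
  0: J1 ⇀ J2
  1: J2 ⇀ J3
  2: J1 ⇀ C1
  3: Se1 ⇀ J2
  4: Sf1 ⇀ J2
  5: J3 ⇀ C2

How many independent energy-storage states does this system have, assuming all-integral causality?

2  (C1, C2 all integral)

#3 →J2  (Se1 (Se) sets effort on bond)
#4 →Sf1  (Sf1 (Sf) sets flow on bond)
#0 →J2  (common-f at J2 fixed by 4)
#1 →J2  (common-f at J2 fixed by 4)
#5 →J3  (closing 0-jn rule on J3)
#2 →J1  (only one effort-in slot at J1)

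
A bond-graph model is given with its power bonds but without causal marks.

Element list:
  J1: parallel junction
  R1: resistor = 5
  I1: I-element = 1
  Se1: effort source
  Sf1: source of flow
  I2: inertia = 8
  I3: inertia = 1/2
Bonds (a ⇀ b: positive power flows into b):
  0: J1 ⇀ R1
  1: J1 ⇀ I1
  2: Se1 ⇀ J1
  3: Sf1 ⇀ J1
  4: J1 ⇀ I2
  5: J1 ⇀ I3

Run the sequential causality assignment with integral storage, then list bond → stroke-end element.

β2 →J1  (Se1 (Se) sets effort on bond)
β3 →Sf1  (Sf1 fixes flow; stroke at Sf1)
β0 →R1  (0-jn J1 has e-setter on 2)
β1 →I1  (common-e at J1 fixed by 2)
β4 →I2  (common-e at J1 fixed by 2)
β5 →I3  (0-jn J1 has e-setter on 2)

bond 0 |R1
bond 1 |I1
bond 2 |J1
bond 3 |Sf1
bond 4 |I2
bond 5 |I3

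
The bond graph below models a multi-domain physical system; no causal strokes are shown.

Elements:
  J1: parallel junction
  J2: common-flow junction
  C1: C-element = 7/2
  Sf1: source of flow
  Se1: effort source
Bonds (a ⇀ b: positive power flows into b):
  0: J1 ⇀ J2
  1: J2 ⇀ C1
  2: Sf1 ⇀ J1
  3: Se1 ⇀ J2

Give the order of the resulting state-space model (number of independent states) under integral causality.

b2 stroke→Sf1  (source Sf1 imposes f)
b3 stroke→J2  (Se1 fixes effort; stroke away)
b0 stroke→J1  (only one effort-in slot at J1)
b1 stroke→J2  (J2: bond 0 brought flow, rest push out)

1  (C1 all integral)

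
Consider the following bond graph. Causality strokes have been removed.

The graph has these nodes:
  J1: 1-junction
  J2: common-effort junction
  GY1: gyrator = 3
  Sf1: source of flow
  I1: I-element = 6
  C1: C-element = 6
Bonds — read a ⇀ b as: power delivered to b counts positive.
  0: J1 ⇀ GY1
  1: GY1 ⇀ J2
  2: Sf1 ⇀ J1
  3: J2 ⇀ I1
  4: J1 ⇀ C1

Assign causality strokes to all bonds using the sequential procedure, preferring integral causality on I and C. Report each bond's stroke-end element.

β2 →Sf1  (Sf1 fixes flow; stroke at Sf1)
β0 →J1  (common-f at J1 fixed by 2)
β4 →J1  (J1 flow already set via bond 2)
β1 →J2  (through GY1, causality inverts; strokes same side of GY1)
β3 →I1  (J2: bond 1 brought effort, rest push out)

b0 stroke→J1
b1 stroke→J2
b2 stroke→Sf1
b3 stroke→I1
b4 stroke→J1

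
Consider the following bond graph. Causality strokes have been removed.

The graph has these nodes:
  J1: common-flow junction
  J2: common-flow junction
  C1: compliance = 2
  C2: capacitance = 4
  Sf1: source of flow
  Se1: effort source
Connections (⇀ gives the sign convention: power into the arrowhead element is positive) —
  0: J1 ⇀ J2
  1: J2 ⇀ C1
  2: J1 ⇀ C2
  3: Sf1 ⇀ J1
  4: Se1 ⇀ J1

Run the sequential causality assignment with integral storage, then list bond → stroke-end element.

β0 →J1
β1 →J2
β2 →J1
β3 →Sf1
β4 →J1

#3 |Sf1  (Sf1 fixes flow; stroke at Sf1)
#4 |J1  (Se1 (Se) sets effort on bond)
#0 |J1  (J1: bond 3 brought flow, rest push out)
#2 |J1  (J1: bond 3 brought flow, rest push out)
#1 |J2  (J2: bond 0 brought flow, rest push out)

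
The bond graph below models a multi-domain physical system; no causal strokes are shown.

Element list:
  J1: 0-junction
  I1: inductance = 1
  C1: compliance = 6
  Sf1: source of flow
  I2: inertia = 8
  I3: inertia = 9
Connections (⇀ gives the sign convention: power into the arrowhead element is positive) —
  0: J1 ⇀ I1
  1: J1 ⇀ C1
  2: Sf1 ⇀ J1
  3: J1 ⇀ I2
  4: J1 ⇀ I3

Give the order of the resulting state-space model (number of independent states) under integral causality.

4  (C1, I1, I2, I3 all integral)

#2 stroke→Sf1  (Sf1 fixes flow; stroke at Sf1)
#0 stroke→I1  (I1: I, integral causality)
#1 stroke→J1  (C1 outputs effort q/C1)
#3 stroke→I2  (J1 effort already set via bond 1)
#4 stroke→I3  (common-e at J1 fixed by 1)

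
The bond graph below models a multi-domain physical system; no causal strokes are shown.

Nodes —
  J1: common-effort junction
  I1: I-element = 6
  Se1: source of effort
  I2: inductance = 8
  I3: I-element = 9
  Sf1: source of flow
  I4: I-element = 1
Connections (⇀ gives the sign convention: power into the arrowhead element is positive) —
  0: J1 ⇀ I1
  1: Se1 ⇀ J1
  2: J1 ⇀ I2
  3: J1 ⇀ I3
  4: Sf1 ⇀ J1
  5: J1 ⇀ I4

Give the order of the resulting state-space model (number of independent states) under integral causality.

bond 1 →J1  (Se1 fixes effort; stroke away)
bond 4 →Sf1  (Sf1: flow source, stroke at near end)
bond 0 →I1  (common-e at J1 fixed by 1)
bond 2 →I2  (J1 effort already set via bond 1)
bond 3 →I3  (J1: bond 1 brought effort, rest push out)
bond 5 →I4  (J1 effort already set via bond 1)

4  (I1, I2, I3, I4 all integral)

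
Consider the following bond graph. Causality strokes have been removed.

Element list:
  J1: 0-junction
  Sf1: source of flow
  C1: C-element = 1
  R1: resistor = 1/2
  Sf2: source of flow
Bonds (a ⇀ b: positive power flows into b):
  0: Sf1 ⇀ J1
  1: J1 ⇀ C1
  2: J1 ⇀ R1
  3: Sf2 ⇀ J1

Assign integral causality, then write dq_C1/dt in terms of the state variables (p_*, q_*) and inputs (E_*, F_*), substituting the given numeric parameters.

b0 |Sf1  (Sf1 (Sf) sets flow on bond)
b3 |Sf2  (Sf2: flow source, stroke at near end)
b1 |J1  (C1 integral (e out))
b2 |R1  (common-e at J1 fixed by 1)

dq_C1/dt = F_Sf1 + F_Sf2 - 2*q_C1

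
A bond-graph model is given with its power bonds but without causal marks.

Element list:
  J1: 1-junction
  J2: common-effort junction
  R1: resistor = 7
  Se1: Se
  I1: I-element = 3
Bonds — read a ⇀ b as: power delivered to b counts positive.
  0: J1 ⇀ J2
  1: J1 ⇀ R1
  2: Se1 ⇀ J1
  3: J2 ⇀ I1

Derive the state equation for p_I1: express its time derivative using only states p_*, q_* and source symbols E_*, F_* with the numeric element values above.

dp_I1/dt = E_Se1 - 7*p_I1/3

β2 stroke at J1  (Se1 fixes effort; stroke away)
β3 stroke at I1  (I1: I, integral causality)
β0 stroke at J2  (J2: last free bond brings effort in)
β1 stroke at J1  (J1: bond 0 brought flow, rest push out)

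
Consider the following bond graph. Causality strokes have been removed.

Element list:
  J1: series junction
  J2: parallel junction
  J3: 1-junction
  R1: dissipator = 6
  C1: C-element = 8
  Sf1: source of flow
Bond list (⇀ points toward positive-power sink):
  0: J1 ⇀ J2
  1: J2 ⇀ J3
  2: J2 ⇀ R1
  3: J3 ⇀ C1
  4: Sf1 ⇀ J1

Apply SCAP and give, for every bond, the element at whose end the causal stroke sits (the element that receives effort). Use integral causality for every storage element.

bond 0 stroke→J1
bond 1 stroke→J2
bond 2 stroke→R1
bond 3 stroke→J3
bond 4 stroke→Sf1

#4 stroke at Sf1  (Sf1: flow source, stroke at near end)
#0 stroke at J1  (1-jn J1 has f-setter on 4)
#3 stroke at J3  (C1 integral (e out))
#1 stroke at J2  (J3 needs exactly one f-in)
#2 stroke at R1  (common-e at J2 fixed by 1)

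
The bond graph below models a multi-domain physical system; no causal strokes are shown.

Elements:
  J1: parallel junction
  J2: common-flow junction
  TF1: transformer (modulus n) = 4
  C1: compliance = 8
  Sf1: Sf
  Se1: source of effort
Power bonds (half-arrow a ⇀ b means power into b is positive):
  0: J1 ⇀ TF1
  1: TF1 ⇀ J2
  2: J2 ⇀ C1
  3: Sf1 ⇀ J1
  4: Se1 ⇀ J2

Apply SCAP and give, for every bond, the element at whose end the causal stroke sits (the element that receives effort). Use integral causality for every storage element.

bond 3 stroke at Sf1  (Sf1 (Sf) sets flow on bond)
bond 4 stroke at J2  (Se1 (Se) sets effort on bond)
bond 0 stroke at J1  (only one effort-in slot at J1)
bond 1 stroke at TF1  (TF1 one-in-one-out from 0)
bond 2 stroke at J2  (J2 flow already set via bond 1)

b0 stroke→J1
b1 stroke→TF1
b2 stroke→J2
b3 stroke→Sf1
b4 stroke→J2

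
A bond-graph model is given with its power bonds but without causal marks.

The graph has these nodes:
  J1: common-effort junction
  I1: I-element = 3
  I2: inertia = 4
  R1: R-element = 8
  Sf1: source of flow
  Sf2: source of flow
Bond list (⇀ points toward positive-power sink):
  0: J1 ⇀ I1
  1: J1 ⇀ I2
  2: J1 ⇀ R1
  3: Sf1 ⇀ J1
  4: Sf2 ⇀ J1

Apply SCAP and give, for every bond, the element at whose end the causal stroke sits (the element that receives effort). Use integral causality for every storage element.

bond 0 stroke→I1
bond 1 stroke→I2
bond 2 stroke→J1
bond 3 stroke→Sf1
bond 4 stroke→Sf2

bond 3 |Sf1  (Sf1: flow source, stroke at near end)
bond 4 |Sf2  (Sf2 (Sf) sets flow on bond)
bond 0 |I1  (I1 outputs flow p/I1)
bond 1 |I2  (I2 integral (f out))
bond 2 |J1  (only one effort-in slot at J1)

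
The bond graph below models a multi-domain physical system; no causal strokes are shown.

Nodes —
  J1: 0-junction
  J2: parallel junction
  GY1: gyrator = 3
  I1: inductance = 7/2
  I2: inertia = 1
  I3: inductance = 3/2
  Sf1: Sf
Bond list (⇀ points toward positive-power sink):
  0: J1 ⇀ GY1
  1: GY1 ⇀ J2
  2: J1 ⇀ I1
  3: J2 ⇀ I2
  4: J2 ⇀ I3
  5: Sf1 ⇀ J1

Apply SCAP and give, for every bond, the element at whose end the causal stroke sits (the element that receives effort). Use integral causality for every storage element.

b5 |Sf1  (Sf1: flow source, stroke at near end)
b2 |I1  (I1 integral (f out))
b0 |J1  (J1: last free bond brings effort in)
b1 |J2  (GY GY1: same side as bond 0)
b3 |I2  (0-jn J2 has e-setter on 1)
b4 |I3  (common-e at J2 fixed by 1)

bond 0 stroke→J1
bond 1 stroke→J2
bond 2 stroke→I1
bond 3 stroke→I2
bond 4 stroke→I3
bond 5 stroke→Sf1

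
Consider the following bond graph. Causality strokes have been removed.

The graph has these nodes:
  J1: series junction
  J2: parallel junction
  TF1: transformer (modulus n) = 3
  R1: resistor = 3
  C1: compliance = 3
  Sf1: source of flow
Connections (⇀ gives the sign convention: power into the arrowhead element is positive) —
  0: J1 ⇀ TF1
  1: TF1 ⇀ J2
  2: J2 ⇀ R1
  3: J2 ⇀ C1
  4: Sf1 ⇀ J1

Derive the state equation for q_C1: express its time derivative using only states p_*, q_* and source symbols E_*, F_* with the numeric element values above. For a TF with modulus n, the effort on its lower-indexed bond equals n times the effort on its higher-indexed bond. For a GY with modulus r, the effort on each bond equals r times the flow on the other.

dq_C1/dt = 3*F_Sf1 - q_C1/9

#4 stroke at Sf1  (Sf1 fixes flow; stroke at Sf1)
#0 stroke at J1  (1-jn J1 has f-setter on 4)
#1 stroke at TF1  (TF1: transformer flips bond 0)
#3 stroke at J2  (C1 outputs effort q/C1)
#2 stroke at R1  (common-e at J2 fixed by 3)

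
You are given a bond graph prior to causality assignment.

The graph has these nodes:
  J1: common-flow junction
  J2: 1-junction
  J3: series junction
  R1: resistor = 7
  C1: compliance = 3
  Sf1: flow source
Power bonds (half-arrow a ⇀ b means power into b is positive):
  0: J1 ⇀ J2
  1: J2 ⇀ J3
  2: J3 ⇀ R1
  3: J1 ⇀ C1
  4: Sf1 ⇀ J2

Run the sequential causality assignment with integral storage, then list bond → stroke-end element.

b4 →Sf1  (source Sf1 imposes f)
b0 →J2  (common-f at J2 fixed by 4)
b1 →J2  (common-f at J2 fixed by 4)
b2 →J3  (J3 flow already set via bond 1)
b3 →J1  (J1 flow already set via bond 0)

β0 stroke→J2
β1 stroke→J2
β2 stroke→J3
β3 stroke→J1
β4 stroke→Sf1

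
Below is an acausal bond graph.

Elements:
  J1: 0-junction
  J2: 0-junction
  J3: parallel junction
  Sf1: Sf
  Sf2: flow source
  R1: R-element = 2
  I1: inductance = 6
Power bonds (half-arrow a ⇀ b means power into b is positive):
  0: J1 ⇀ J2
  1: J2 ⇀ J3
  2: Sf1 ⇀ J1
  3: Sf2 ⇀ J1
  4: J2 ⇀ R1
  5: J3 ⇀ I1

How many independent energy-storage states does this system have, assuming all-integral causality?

1  (I1 all integral)

b2 stroke→Sf1  (Sf1 (Sf) sets flow on bond)
b3 stroke→Sf2  (source Sf2 imposes f)
b0 stroke→J1  (J1 needs exactly one e-in)
b5 stroke→I1  (prefer integral on I1)
b1 stroke→J3  (J3 needs exactly one e-in)
b4 stroke→J2  (J2: last free bond brings effort in)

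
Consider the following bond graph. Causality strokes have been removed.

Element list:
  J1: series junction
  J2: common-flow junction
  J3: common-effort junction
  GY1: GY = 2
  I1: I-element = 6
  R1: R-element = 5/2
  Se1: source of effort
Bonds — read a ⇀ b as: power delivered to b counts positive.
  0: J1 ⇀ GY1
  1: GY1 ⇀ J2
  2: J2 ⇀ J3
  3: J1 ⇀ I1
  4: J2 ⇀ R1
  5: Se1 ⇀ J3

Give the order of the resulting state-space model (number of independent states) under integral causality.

#5 stroke→J3  (Se1 fixes effort; stroke away)
#2 stroke→J2  (common-e at J3 fixed by 5)
#3 stroke→I1  (I1: I, integral causality)
#0 stroke→J1  (J1 flow already set via bond 3)
#1 stroke→J2  (through GY1, causality inverts; strokes same side of GY1)
#4 stroke→R1  (only one flow-in slot at J2)

1  (I1 all integral)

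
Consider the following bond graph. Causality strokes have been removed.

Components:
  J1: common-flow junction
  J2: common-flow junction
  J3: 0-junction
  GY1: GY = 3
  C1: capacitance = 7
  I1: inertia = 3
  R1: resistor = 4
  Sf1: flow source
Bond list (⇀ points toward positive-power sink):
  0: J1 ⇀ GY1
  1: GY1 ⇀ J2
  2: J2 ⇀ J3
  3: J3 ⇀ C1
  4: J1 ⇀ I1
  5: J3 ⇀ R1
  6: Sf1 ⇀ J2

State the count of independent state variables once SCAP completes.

bond 6 |Sf1  (Sf1 fixes flow; stroke at Sf1)
bond 1 |J2  (1-jn J2 has f-setter on 6)
bond 2 |J2  (1-jn J2 has f-setter on 6)
bond 0 |J1  (through GY1, causality inverts; strokes same side of GY1)
bond 4 |I1  (J1 needs exactly one f-in)
bond 3 |J3  (C1 outputs effort q/C1)
bond 5 |R1  (0-jn J3 has e-setter on 3)

2  (C1, I1 all integral)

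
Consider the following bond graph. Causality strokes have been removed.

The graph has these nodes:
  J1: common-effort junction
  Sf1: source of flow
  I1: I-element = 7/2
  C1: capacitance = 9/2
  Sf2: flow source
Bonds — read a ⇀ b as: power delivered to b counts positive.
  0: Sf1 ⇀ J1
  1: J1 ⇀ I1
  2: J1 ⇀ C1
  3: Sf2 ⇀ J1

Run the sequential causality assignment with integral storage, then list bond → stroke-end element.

b0 |Sf1  (Sf1 (Sf) sets flow on bond)
b3 |Sf2  (source Sf2 imposes f)
b1 |I1  (I1: I, integral causality)
b2 |J1  (J1: last free bond brings effort in)

β0 →Sf1
β1 →I1
β2 →J1
β3 →Sf2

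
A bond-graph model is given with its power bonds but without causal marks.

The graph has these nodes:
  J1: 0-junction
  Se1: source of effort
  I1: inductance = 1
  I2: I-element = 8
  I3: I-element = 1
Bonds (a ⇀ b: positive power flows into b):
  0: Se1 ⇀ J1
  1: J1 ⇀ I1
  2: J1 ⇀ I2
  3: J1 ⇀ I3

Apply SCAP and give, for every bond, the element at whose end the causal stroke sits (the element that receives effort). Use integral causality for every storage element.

β0 |J1  (Se1 (Se) sets effort on bond)
β1 |I1  (J1: bond 0 brought effort, rest push out)
β2 |I2  (J1 effort already set via bond 0)
β3 |I3  (0-jn J1 has e-setter on 0)

bond 0 |J1
bond 1 |I1
bond 2 |I2
bond 3 |I3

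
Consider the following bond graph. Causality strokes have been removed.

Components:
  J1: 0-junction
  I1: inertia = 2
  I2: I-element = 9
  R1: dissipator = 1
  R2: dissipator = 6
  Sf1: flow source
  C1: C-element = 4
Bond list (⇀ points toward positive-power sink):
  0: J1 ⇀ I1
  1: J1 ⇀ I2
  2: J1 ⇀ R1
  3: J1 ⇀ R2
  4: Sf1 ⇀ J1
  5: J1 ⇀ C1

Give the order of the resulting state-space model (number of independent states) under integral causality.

bond 4 stroke→Sf1  (source Sf1 imposes f)
bond 0 stroke→I1  (I1 outputs flow p/I1)
bond 1 stroke→I2  (I2 outputs flow p/I2)
bond 5 stroke→J1  (C1 outputs effort q/C1)
bond 2 stroke→R1  (0-jn J1 has e-setter on 5)
bond 3 stroke→R2  (0-jn J1 has e-setter on 5)

3  (C1, I1, I2 all integral)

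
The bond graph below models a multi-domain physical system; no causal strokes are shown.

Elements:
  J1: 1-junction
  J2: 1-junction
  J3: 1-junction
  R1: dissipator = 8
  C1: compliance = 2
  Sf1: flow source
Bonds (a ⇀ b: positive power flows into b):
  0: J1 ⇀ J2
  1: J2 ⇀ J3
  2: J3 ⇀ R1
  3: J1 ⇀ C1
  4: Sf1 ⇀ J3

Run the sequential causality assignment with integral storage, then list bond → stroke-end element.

#4 |Sf1  (Sf1 (Sf) sets flow on bond)
#1 |J3  (J3 flow already set via bond 4)
#2 |J3  (J3: bond 4 brought flow, rest push out)
#0 |J2  (1-jn J2 has f-setter on 1)
#3 |J1  (common-f at J1 fixed by 0)

#0 stroke at J2
#1 stroke at J3
#2 stroke at J3
#3 stroke at J1
#4 stroke at Sf1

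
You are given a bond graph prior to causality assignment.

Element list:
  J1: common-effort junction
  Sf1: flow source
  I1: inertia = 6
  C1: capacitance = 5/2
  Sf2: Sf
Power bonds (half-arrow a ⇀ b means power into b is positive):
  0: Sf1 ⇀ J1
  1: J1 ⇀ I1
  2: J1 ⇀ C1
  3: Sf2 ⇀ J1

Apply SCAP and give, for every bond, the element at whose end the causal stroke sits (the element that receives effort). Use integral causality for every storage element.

β0 stroke→Sf1
β1 stroke→I1
β2 stroke→J1
β3 stroke→Sf2

β0 stroke→Sf1  (Sf1: flow source, stroke at near end)
β3 stroke→Sf2  (Sf2: flow source, stroke at near end)
β1 stroke→I1  (I1 outputs flow p/I1)
β2 stroke→J1  (J1 needs exactly one e-in)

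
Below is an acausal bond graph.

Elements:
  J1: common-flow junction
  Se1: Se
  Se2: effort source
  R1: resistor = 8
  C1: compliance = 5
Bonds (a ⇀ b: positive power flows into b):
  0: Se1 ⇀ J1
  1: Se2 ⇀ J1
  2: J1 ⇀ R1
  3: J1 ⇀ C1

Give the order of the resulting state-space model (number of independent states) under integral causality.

β0 stroke at J1  (source Se1 imposes e)
β1 stroke at J1  (Se2: effort source, stroke at far end)
β3 stroke at J1  (C1: C, integral causality)
β2 stroke at R1  (closing 1-jn rule on J1)

1  (C1 all integral)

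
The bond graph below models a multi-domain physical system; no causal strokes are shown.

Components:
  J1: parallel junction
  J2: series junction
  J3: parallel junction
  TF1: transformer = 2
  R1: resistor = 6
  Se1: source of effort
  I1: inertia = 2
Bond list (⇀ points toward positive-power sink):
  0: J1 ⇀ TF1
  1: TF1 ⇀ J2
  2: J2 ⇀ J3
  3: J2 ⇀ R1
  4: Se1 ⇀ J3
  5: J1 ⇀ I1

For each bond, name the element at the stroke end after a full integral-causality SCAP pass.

bond 0 stroke→J1
bond 1 stroke→TF1
bond 2 stroke→J2
bond 3 stroke→J2
bond 4 stroke→J3
bond 5 stroke→I1

#4 stroke at J3  (Se1 fixes effort; stroke away)
#2 stroke at J2  (J3: bond 4 brought effort, rest push out)
#5 stroke at I1  (prefer integral on I1)
#0 stroke at J1  (J1 needs exactly one e-in)
#1 stroke at TF1  (through TF1, causality passes straight; one stroke at TF1)
#3 stroke at J2  (1-jn J2 has f-setter on 1)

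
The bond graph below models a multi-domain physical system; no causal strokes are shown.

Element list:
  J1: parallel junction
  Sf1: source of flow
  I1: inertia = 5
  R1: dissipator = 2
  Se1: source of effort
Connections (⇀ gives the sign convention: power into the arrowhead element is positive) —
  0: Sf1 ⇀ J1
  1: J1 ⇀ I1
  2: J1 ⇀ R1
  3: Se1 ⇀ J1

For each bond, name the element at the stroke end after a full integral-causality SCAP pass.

bond 0 |Sf1
bond 1 |I1
bond 2 |R1
bond 3 |J1

#0 stroke→Sf1  (Sf1 fixes flow; stroke at Sf1)
#3 stroke→J1  (Se1: effort source, stroke at far end)
#1 stroke→I1  (J1: bond 3 brought effort, rest push out)
#2 stroke→R1  (J1: bond 3 brought effort, rest push out)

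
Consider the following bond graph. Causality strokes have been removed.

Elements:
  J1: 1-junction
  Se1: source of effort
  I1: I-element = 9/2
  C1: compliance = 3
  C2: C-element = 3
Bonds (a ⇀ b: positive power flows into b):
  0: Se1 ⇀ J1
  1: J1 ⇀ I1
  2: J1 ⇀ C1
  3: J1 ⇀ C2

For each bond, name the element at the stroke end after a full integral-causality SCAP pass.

bond 0 |J1  (Se1: effort source, stroke at far end)
bond 1 |I1  (prefer integral on I1)
bond 2 |J1  (common-f at J1 fixed by 1)
bond 3 |J1  (J1 flow already set via bond 1)

b0 stroke at J1
b1 stroke at I1
b2 stroke at J1
b3 stroke at J1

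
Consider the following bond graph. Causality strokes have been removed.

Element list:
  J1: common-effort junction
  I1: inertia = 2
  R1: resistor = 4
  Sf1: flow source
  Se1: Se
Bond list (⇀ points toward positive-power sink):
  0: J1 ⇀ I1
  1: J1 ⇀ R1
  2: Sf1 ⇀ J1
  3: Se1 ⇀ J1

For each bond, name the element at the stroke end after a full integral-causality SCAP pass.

b2 →Sf1  (Sf1 fixes flow; stroke at Sf1)
b3 →J1  (Se1: effort source, stroke at far end)
b0 →I1  (J1 effort already set via bond 3)
b1 →R1  (0-jn J1 has e-setter on 3)

β0 stroke→I1
β1 stroke→R1
β2 stroke→Sf1
β3 stroke→J1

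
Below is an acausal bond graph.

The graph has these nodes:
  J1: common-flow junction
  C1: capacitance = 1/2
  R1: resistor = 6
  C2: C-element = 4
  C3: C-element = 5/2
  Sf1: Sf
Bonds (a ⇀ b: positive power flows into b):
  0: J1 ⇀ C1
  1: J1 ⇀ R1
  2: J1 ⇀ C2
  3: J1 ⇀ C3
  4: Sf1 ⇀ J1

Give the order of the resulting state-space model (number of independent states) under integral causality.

3  (C1, C2, C3 all integral)

b4 |Sf1  (source Sf1 imposes f)
b0 |J1  (J1: bond 4 brought flow, rest push out)
b1 |J1  (common-f at J1 fixed by 4)
b2 |J1  (common-f at J1 fixed by 4)
b3 |J1  (common-f at J1 fixed by 4)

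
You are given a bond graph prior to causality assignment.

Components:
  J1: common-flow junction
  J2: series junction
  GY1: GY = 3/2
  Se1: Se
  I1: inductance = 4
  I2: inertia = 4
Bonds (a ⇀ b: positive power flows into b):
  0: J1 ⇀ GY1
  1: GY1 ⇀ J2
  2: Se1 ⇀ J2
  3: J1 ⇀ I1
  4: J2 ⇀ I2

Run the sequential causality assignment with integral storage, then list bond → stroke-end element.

β0 stroke→J1
β1 stroke→J2
β2 stroke→J2
β3 stroke→I1
β4 stroke→I2

bond 2 stroke at J2  (Se1 (Se) sets effort on bond)
bond 3 stroke at I1  (I1: I, integral causality)
bond 0 stroke at J1  (common-f at J1 fixed by 3)
bond 1 stroke at J2  (GY1 both-in/both-out from 0)
bond 4 stroke at I2  (J2 needs exactly one f-in)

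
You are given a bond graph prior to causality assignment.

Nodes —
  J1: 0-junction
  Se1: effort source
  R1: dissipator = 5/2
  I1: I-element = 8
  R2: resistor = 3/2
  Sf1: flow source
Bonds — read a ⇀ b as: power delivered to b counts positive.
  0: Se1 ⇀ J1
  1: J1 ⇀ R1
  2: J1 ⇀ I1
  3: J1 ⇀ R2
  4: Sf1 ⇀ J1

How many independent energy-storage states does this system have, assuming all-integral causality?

1  (I1 all integral)

#0 |J1  (Se1 fixes effort; stroke away)
#4 |Sf1  (Sf1: flow source, stroke at near end)
#1 |R1  (J1: bond 0 brought effort, rest push out)
#2 |I1  (J1: bond 0 brought effort, rest push out)
#3 |R2  (J1 effort already set via bond 0)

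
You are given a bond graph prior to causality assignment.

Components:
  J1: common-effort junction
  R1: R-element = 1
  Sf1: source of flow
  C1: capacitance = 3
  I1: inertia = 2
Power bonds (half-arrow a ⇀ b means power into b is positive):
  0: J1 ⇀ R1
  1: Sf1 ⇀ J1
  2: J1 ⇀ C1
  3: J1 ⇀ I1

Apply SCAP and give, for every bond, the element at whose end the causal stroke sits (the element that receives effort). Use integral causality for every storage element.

b1 stroke→Sf1  (Sf1 (Sf) sets flow on bond)
b2 stroke→J1  (C1 integral (e out))
b0 stroke→R1  (0-jn J1 has e-setter on 2)
b3 stroke→I1  (0-jn J1 has e-setter on 2)

#0 stroke at R1
#1 stroke at Sf1
#2 stroke at J1
#3 stroke at I1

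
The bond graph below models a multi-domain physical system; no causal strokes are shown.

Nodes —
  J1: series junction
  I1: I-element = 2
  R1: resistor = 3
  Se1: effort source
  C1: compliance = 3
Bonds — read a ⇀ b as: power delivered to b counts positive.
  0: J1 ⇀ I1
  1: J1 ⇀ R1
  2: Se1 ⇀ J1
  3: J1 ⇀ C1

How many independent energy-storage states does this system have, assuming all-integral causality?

2  (C1, I1 all integral)

b2 →J1  (Se1 (Se) sets effort on bond)
b0 →I1  (prefer integral on I1)
b1 →J1  (J1 flow already set via bond 0)
b3 →J1  (J1 flow already set via bond 0)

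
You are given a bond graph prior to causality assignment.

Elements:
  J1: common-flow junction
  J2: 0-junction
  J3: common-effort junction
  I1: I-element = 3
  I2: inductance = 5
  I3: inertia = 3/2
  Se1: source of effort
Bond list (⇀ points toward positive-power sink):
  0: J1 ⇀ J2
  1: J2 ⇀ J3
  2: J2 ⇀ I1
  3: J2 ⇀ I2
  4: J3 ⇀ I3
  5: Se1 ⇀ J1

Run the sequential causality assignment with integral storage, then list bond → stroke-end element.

#0 |J2
#1 |J3
#2 |I1
#3 |I2
#4 |I3
#5 |J1

#5 stroke→J1  (source Se1 imposes e)
#0 stroke→J2  (only one flow-in slot at J1)
#1 stroke→J3  (J2 effort already set via bond 0)
#2 stroke→I1  (J2 effort already set via bond 0)
#3 stroke→I2  (0-jn J2 has e-setter on 0)
#4 stroke→I3  (0-jn J3 has e-setter on 1)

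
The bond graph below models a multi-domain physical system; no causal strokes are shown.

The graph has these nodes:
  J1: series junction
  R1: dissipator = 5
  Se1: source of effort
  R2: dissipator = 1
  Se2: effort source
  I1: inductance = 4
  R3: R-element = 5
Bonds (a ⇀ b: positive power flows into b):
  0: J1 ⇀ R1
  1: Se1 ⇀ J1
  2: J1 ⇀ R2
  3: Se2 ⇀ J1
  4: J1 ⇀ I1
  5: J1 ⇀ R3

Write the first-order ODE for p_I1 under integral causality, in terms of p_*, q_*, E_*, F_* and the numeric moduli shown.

dp_I1/dt = E_Se1 + E_Se2 - 11*p_I1/4

#1 stroke→J1  (Se1 (Se) sets effort on bond)
#3 stroke→J1  (source Se2 imposes e)
#4 stroke→I1  (I1 integral (f out))
#0 stroke→J1  (J1 flow already set via bond 4)
#2 stroke→J1  (1-jn J1 has f-setter on 4)
#5 stroke→J1  (J1: bond 4 brought flow, rest push out)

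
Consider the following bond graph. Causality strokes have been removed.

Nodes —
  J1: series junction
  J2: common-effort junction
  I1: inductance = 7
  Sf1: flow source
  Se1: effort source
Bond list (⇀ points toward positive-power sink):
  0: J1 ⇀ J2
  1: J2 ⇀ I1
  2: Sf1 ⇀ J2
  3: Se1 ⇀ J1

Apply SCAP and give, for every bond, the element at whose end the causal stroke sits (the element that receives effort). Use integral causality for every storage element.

bond 0 stroke→J2
bond 1 stroke→I1
bond 2 stroke→Sf1
bond 3 stroke→J1

#2 stroke at Sf1  (Sf1 fixes flow; stroke at Sf1)
#3 stroke at J1  (Se1: effort source, stroke at far end)
#0 stroke at J2  (J1 needs exactly one f-in)
#1 stroke at I1  (J2: bond 0 brought effort, rest push out)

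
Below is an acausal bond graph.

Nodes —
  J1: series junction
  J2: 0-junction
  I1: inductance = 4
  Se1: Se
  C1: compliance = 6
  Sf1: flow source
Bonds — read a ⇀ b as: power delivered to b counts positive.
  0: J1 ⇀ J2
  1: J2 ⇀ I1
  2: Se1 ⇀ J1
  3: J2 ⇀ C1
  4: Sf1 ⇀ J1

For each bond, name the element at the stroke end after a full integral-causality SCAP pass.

bond 0 stroke at J1
bond 1 stroke at I1
bond 2 stroke at J1
bond 3 stroke at J2
bond 4 stroke at Sf1

bond 2 stroke→J1  (source Se1 imposes e)
bond 4 stroke→Sf1  (source Sf1 imposes f)
bond 0 stroke→J1  (J1: bond 4 brought flow, rest push out)
bond 1 stroke→I1  (I1: I, integral causality)
bond 3 stroke→J2  (J2: last free bond brings effort in)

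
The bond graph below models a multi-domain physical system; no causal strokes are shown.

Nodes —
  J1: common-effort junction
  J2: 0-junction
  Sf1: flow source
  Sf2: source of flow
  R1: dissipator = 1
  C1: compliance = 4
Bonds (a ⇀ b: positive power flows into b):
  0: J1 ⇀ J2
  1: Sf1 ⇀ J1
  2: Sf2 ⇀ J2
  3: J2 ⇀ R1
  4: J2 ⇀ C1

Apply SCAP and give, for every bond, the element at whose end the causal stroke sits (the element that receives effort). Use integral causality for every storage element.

bond 1 stroke→Sf1  (source Sf1 imposes f)
bond 2 stroke→Sf2  (Sf2 fixes flow; stroke at Sf2)
bond 0 stroke→J1  (J1 needs exactly one e-in)
bond 4 stroke→J2  (C1 outputs effort q/C1)
bond 3 stroke→R1  (J2 effort already set via bond 4)

bond 0 stroke→J1
bond 1 stroke→Sf1
bond 2 stroke→Sf2
bond 3 stroke→R1
bond 4 stroke→J2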